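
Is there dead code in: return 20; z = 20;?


statement follows a return and is unreachable
Dead: 'z = 20'


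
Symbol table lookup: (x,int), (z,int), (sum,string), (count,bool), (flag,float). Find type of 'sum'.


Lookup 'sum' → type string


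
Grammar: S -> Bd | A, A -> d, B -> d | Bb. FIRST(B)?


Per alternative of B: FIRST(d) = {d}; FIRST(Bb) = {d}
FIRST(B) = {d}


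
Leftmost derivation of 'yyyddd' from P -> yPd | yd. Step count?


Derivation: P => yPd => yyPdd => yyyddd
Steps: 3


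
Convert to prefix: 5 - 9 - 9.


left-to-right (same/higher precedence on left): tree is (- (- 5 9) 9)
Prefix: - - 5 9 9


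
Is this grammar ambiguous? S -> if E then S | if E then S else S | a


dangling else: 'if E then if E then a else a' parses two ways
Ambiguous


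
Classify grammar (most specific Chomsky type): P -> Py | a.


Left-linear: every RHS is a terminal or one nonterminal followed by a terminal
Classification: Type 3 (Regular)


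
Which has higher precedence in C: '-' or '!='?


'-' is additive (level 9); '!=' is equality (level 6)
Higher level binds tighter
'-' has higher precedence than '!='


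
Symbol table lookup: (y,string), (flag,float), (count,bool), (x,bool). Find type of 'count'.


Lookup 'count' → type bool


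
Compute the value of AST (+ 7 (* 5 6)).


Evaluate inner: (* 5 6) = 30
Evaluate root: (+ 7 30) = 37
Result: 37


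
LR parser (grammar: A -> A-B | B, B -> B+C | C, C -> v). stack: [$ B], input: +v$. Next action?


shift '+' to continue B -> B+C
Action: shift


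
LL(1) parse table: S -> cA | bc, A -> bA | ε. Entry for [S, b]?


For [S, b]: 'b' ∈ FIRST(bc)
Entry: S -> bc


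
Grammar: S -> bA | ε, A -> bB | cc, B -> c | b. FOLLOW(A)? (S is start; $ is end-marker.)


$ ∈ FOLLOW(S). For each A -> αBβ: add FIRST(β)\{ε} to FOLLOW(B); if β nullable, add FOLLOW(A).
FOLLOW(A) = {$}


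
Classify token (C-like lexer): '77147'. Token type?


Pattern: digits only
Type: INTEGER_LITERAL


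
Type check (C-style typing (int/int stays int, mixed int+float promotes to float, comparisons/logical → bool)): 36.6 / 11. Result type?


Operand types: float / int
Rule: mixed int/float promotes to float; int/int stays int
Result type: float


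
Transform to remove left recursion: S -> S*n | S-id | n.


Left-recursive alternatives: S*n, S-id; non-recursive: n
Introduce S': S -> nS', S' -> *nS' | -idS' | ε


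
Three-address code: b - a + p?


Break into single-operator statements:
t1 = b - a
t2 = t1 + p


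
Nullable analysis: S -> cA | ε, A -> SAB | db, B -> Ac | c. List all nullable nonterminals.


A nonterminal is nullable iff some alternative derives ε (directly, or every symbol in it is nullable)
Nullable: {S}


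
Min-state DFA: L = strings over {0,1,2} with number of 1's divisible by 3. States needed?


Track (count of 1) mod 3: states 0..2, accept at 0
Minimal DFA: 3 states


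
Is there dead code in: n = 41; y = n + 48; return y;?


n is read by y's definition; y is returned
No dead code


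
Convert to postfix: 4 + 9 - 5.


Left to right (same or higher precedence on left)
Postfix: 4 9 + 5 -


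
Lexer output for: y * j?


Scan left to right, longest-match per lexeme
Tokens: ID(y), OP(*), ID(j)


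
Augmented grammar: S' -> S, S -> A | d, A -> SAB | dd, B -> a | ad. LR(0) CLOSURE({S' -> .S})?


Start: S' -> .S
For each item with dot before a nonterminal B, add B -> .γ for every B-production
Closure: [S' -> .S, S -> .A, S -> .d, A -> .SAB, A -> .dd]


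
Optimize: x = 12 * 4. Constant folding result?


12 * 4 = 48 at compile time
Optimized: x = 48


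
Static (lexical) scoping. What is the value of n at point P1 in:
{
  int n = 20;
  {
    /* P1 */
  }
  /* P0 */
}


P1's block does not declare n; resolves to the enclosing declaration at depth 0
n = 20


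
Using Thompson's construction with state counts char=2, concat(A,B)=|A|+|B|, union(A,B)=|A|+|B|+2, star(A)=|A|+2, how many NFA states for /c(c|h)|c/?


Syntax tree has 4 char leaf(s), 2 union(s), 0 star(s)
chars contribute 4×2 = 8; each union adds +2; each star adds +2
Total: 8 + 4 + 0 = 12 states


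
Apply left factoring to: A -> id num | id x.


Common prefix: 'id'
Factored: A -> id A', A' -> num | x


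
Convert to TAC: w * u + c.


Break into single-operator statements:
t1 = w * u
t2 = t1 + c


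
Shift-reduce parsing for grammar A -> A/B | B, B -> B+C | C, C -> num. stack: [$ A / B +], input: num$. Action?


no handle; shift 'num'
Action: shift


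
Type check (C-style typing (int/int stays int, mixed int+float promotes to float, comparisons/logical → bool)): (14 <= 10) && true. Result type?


Operand types: bool && bool
Rule: logical operators take bool operands and yield bool
Result type: bool


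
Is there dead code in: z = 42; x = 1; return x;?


z is assigned but never read
Dead: 'z = 42'


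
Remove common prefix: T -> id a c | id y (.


Common prefix: 'id'
Factored: T -> id T', T' -> a c | y (


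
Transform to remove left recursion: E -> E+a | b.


Left-recursive alternatives: E+a; non-recursive: b
Introduce E': E -> bE', E' -> +aE' | ε


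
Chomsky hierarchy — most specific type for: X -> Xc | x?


Left-linear: every RHS is a terminal or one nonterminal followed by a terminal
Classification: Type 3 (Regular)


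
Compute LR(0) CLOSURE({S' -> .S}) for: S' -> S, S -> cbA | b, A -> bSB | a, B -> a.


Start: S' -> .S
For each item with dot before a nonterminal B, add B -> .γ for every B-production
Closure: [S' -> .S, S -> .cbA, S -> .b]


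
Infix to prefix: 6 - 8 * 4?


'*' binds tighter: tree is (- 6 (* 8 4))
Prefix: - 6 * 8 4


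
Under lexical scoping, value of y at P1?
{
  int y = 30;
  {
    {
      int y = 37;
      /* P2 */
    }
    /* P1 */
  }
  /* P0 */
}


P1's block does not declare y; resolves to the enclosing declaration at depth 0
y = 30


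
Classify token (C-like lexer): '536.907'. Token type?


Pattern: digits with a decimal point
Type: FLOAT_LITERAL


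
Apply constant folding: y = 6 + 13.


6 + 13 = 19 at compile time
Optimized: y = 19


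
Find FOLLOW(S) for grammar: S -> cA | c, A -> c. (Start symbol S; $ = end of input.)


$ ∈ FOLLOW(S). For each A -> αBβ: add FIRST(β)\{ε} to FOLLOW(B); if β nullable, add FOLLOW(A).
FOLLOW(S) = {$}


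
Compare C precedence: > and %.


'%' is multiplicative (level 10); '>' is relational (level 7)
Higher level binds tighter
'%' has higher precedence than '>'


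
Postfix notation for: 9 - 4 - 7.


Left to right (same or higher precedence on left)
Postfix: 9 4 - 7 -


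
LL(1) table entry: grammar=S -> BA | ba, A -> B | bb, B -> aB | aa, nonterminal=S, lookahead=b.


For [S, b]: 'b' ∈ FIRST(ba)
Entry: S -> ba


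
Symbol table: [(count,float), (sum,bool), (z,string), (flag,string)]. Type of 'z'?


Lookup 'z' → type string


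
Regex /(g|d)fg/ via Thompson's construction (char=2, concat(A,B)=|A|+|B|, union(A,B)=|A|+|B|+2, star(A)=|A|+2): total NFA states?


Syntax tree has 4 char leaf(s), 1 union(s), 0 star(s)
chars contribute 4×2 = 8; each union adds +2; each star adds +2
Total: 8 + 2 + 0 = 10 states


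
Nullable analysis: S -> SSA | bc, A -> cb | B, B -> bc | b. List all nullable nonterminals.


A nonterminal is nullable iff some alternative derives ε (directly, or every symbol in it is nullable)
Nullable: {}


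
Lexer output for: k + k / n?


Scan left to right, longest-match per lexeme
Tokens: ID(k), OP(+), ID(k), OP(/), ID(n)


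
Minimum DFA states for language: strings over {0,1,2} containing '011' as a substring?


KMP-style automaton: 3 progress states + 1 absorbing accept = 4
Minimal DFA: 4 states


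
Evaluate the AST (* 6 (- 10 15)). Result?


Evaluate inner: (- 10 15) = -5
Evaluate root: (* 6 -5) = -30
Result: -30


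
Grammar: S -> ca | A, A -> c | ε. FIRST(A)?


Per alternative of A: FIRST(c) = {c}; FIRST(ε) = {ε}
FIRST(A) = {c, ε}


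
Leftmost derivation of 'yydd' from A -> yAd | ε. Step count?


Derivation: A => yAd => yyAdd => yydd
Steps: 3


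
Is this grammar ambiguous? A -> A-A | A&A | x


'x-x&x' has two parse trees (no precedence encoded between - and &)
Ambiguous


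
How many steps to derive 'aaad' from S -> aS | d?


Derivation: S => aS => aaS => aaaS => aaad
Steps: 4


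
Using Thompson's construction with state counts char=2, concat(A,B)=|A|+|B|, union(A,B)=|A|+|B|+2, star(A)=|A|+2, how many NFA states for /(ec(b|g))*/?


Syntax tree has 4 char leaf(s), 1 union(s), 1 star(s)
chars contribute 4×2 = 8; each union adds +2; each star adds +2
Total: 8 + 2 + 2 = 12 states


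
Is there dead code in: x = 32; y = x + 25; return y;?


x is read by y's definition; y is returned
No dead code


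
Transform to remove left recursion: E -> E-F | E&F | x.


Left-recursive alternatives: E-F, E&F; non-recursive: x
Introduce E': E -> xE', E' -> -FE' | &FE' | ε


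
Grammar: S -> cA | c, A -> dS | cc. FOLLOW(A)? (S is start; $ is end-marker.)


$ ∈ FOLLOW(S). For each A -> αBβ: add FIRST(β)\{ε} to FOLLOW(B); if β nullable, add FOLLOW(A).
FOLLOW(A) = {$}


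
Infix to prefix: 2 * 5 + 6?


left-to-right (same/higher precedence on left): tree is (+ (* 2 5) 6)
Prefix: + * 2 5 6


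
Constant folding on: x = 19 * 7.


19 * 7 = 133 at compile time
Optimized: x = 133


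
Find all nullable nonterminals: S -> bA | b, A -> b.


A nonterminal is nullable iff some alternative derives ε (directly, or every symbol in it is nullable)
Nullable: {}


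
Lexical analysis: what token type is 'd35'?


Pattern: letter/underscore followed by alphanumerics, not a keyword
Type: IDENTIFIER


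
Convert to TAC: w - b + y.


Break into single-operator statements:
t1 = w - b
t2 = t1 + y


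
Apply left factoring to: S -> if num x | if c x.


Common prefix: 'if'
Factored: S -> if S', S' -> num x | c x


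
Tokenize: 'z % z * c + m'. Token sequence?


Scan left to right, longest-match per lexeme
Tokens: ID(z), OP(%), ID(z), OP(*), ID(c), OP(+), ID(m)


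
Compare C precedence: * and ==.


'*' is multiplicative (level 10); '==' is equality (level 6)
Higher level binds tighter
'*' has higher precedence than '=='


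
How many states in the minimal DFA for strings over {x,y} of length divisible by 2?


Track length mod 2: states 0..1, accept at 0
Minimal DFA: 2 states


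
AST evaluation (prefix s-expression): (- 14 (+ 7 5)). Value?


Evaluate inner: (+ 7 5) = 12
Evaluate root: (- 14 12) = 2
Result: 2


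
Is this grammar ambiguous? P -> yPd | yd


balanced y^n…d^n: each string has a unique parse
Unambiguous


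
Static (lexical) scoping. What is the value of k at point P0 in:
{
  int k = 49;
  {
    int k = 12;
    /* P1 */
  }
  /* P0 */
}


k declared in the same block as P0
k = 49


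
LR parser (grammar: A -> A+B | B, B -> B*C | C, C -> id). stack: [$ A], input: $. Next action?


start symbol A on stack, input exhausted
Action: accept


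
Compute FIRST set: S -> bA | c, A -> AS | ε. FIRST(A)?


Per alternative of A: FIRST(AS) = {b, c}; FIRST(ε) = {ε}
FIRST(A) = {b, c, ε}


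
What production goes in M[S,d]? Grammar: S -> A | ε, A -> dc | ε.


For [S, d]: 'd' ∈ FIRST(A)
Entry: S -> A


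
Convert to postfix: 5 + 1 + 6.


Left to right (same or higher precedence on left)
Postfix: 5 1 + 6 +


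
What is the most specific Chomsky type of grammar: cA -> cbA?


LHS has context (more than one symbol) and |LHS| ≤ |RHS|
Classification: Type 1 (Context-Sensitive)


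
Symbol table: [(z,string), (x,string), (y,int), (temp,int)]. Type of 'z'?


Lookup 'z' → type string


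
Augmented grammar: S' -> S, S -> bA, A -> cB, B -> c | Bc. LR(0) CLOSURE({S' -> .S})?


Start: S' -> .S
For each item with dot before a nonterminal B, add B -> .γ for every B-production
Closure: [S' -> .S, S -> .bA]


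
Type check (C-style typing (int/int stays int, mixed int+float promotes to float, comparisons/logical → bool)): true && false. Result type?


Operand types: bool && bool
Rule: logical operators take bool operands and yield bool
Result type: bool


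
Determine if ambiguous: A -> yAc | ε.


balanced y^n…c^n: each string has a unique parse
Unambiguous


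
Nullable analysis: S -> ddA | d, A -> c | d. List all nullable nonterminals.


A nonterminal is nullable iff some alternative derives ε (directly, or every symbol in it is nullable)
Nullable: {}


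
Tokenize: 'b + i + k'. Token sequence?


Scan left to right, longest-match per lexeme
Tokens: ID(b), OP(+), ID(i), OP(+), ID(k)


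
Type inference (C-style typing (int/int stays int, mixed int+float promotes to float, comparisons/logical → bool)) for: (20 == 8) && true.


Operand types: bool && bool
Rule: logical operators take bool operands and yield bool
Result type: bool


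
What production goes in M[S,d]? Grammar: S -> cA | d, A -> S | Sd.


For [S, d]: 'd' ∈ FIRST(d)
Entry: S -> d


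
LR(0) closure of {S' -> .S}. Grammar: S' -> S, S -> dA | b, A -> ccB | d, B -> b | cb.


Start: S' -> .S
For each item with dot before a nonterminal B, add B -> .γ for every B-production
Closure: [S' -> .S, S -> .dA, S -> .b]


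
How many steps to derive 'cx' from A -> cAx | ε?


Derivation: A => cAx => cx
Steps: 2


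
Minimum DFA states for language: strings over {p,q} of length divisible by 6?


Track length mod 6: states 0..5, accept at 0
Minimal DFA: 6 states


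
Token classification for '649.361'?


Pattern: digits with a decimal point
Type: FLOAT_LITERAL


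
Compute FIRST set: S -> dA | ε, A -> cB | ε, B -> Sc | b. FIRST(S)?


Per alternative of S: FIRST(dA) = {d}; FIRST(ε) = {ε}
FIRST(S) = {d, ε}


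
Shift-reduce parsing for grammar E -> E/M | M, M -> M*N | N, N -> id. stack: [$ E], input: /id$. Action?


shift '/' to continue E -> E/M
Action: shift


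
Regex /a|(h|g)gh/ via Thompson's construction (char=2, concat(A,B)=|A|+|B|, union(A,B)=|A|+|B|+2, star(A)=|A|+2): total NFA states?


Syntax tree has 5 char leaf(s), 2 union(s), 0 star(s)
chars contribute 5×2 = 10; each union adds +2; each star adds +2
Total: 10 + 4 + 0 = 14 states


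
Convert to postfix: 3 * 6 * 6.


Left to right (same or higher precedence on left)
Postfix: 3 6 * 6 *


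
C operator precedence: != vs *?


'*' is multiplicative (level 10); '!=' is equality (level 6)
Higher level binds tighter
'*' has higher precedence than '!='


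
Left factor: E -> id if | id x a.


Common prefix: 'id'
Factored: E -> id E', E' -> if | x a


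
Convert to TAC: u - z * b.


Break into single-operator statements:
t1 = z * b
t2 = u - t1


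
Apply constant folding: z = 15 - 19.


15 - 19 = -4 at compile time
Optimized: z = -4


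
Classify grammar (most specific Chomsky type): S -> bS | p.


Right-linear: every RHS is a terminal or a terminal followed by one nonterminal
Classification: Type 3 (Regular)


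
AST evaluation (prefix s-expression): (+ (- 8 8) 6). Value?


Evaluate inner: (- 8 8) = 0
Evaluate root: (+ 0 6) = 6
Result: 6


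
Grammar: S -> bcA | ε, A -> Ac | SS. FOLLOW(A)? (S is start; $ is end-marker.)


$ ∈ FOLLOW(S). For each A -> αBβ: add FIRST(β)\{ε} to FOLLOW(B); if β nullable, add FOLLOW(A).
FOLLOW(A) = {$, b, c}


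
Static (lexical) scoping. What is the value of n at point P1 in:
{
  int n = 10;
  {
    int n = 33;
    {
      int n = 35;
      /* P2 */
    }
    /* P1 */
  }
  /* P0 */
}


n declared in the same block as P1
n = 33


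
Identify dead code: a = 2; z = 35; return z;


a is assigned but never read
Dead: 'a = 2'


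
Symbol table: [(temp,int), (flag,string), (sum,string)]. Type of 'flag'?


Lookup 'flag' → type string


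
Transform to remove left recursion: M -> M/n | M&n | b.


Left-recursive alternatives: M/n, M&n; non-recursive: b
Introduce M': M -> bM', M' -> /nM' | &nM' | ε


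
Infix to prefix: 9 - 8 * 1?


'*' binds tighter: tree is (- 9 (* 8 1))
Prefix: - 9 * 8 1


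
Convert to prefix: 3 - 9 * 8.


'*' binds tighter: tree is (- 3 (* 9 8))
Prefix: - 3 * 9 8


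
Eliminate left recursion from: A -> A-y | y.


Left-recursive alternatives: A-y; non-recursive: y
Introduce A': A -> yA', A' -> -yA' | ε


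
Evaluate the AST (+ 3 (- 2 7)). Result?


Evaluate inner: (- 2 7) = -5
Evaluate root: (+ 3 -5) = -2
Result: -2


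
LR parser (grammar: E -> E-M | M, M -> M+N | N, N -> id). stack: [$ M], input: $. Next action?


lookahead ∉ {+} so M won't extend; reduce E -> M
Action: reduce (E -> M)


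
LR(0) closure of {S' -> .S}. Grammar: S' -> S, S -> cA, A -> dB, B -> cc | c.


Start: S' -> .S
For each item with dot before a nonterminal B, add B -> .γ for every B-production
Closure: [S' -> .S, S -> .cA]


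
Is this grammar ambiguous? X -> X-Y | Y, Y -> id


precedence layered via separate nonterminal Y: deterministic
Unambiguous


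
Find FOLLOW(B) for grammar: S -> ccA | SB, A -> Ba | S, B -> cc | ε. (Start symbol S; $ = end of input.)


$ ∈ FOLLOW(S). For each A -> αBβ: add FIRST(β)\{ε} to FOLLOW(B); if β nullable, add FOLLOW(A).
FOLLOW(B) = {$, a, c}


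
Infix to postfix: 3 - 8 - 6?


Left to right (same or higher precedence on left)
Postfix: 3 8 - 6 -


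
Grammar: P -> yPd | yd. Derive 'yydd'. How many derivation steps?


Derivation: P => yPd => yydd
Steps: 2


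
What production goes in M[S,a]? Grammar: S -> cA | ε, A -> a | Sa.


For [S, a]: ε is nullable and 'a' ∈ FOLLOW(S)
Entry: S -> ε


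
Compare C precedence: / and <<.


'/' is multiplicative (level 10); '<<' is shift (level 8)
Higher level binds tighter
'/' has higher precedence than '<<'


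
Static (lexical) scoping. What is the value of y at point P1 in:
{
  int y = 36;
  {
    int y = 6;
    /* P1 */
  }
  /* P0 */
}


y declared in the same block as P1
y = 6


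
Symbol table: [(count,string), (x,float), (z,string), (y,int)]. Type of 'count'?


Lookup 'count' → type string


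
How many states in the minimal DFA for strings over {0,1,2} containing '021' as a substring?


KMP-style automaton: 3 progress states + 1 absorbing accept = 4
Minimal DFA: 4 states


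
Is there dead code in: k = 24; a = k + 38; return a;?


k is read by a's definition; a is returned
No dead code


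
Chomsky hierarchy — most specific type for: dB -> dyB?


LHS has context (more than one symbol) and |LHS| ≤ |RHS|
Classification: Type 1 (Context-Sensitive)


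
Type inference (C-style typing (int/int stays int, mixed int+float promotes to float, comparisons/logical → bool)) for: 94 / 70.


Operand types: int / int
Rule: mixed int/float promotes to float; int/int stays int
Result type: int


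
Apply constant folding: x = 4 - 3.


4 - 3 = 1 at compile time
Optimized: x = 1


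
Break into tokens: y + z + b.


Scan left to right, longest-match per lexeme
Tokens: ID(y), OP(+), ID(z), OP(+), ID(b)


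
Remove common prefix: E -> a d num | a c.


Common prefix: 'a'
Factored: E -> a E', E' -> d num | c


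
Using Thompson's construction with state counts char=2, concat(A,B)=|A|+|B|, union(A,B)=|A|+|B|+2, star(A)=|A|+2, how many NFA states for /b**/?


Syntax tree has 1 char leaf(s), 0 union(s), 2 star(s)
chars contribute 1×2 = 2; each union adds +2; each star adds +2
Total: 2 + 0 + 4 = 6 states


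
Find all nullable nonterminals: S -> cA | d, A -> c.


A nonterminal is nullable iff some alternative derives ε (directly, or every symbol in it is nullable)
Nullable: {}


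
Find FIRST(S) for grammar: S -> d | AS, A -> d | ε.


Per alternative of S: FIRST(d) = {d}; FIRST(AS) = {d}
FIRST(S) = {d}


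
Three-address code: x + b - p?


Break into single-operator statements:
t1 = x + b
t2 = t1 - p


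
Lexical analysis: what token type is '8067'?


Pattern: digits only
Type: INTEGER_LITERAL


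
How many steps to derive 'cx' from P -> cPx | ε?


Derivation: P => cPx => cx
Steps: 2


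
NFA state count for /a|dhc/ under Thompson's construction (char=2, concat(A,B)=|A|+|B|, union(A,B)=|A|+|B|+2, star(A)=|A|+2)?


Syntax tree has 4 char leaf(s), 1 union(s), 0 star(s)
chars contribute 4×2 = 8; each union adds +2; each star adds +2
Total: 8 + 2 + 0 = 10 states


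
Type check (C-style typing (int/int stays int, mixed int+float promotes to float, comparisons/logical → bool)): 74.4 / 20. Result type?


Operand types: float / int
Rule: mixed int/float promotes to float; int/int stays int
Result type: float


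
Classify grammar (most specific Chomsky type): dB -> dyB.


LHS has context (more than one symbol) and |LHS| ≤ |RHS|
Classification: Type 1 (Context-Sensitive)


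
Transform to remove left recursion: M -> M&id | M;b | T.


Left-recursive alternatives: M&id, M;b; non-recursive: T
Introduce M': M -> TM', M' -> &idM' | ;bM' | ε


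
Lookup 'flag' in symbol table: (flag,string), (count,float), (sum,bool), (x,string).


Lookup 'flag' → type string


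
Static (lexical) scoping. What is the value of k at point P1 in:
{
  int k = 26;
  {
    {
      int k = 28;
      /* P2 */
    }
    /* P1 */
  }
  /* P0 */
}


P1's block does not declare k; resolves to the enclosing declaration at depth 0
k = 26


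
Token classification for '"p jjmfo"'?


Pattern: double-quoted sequence
Type: STRING_LITERAL


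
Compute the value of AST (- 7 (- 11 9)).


Evaluate inner: (- 11 9) = 2
Evaluate root: (- 7 2) = 5
Result: 5


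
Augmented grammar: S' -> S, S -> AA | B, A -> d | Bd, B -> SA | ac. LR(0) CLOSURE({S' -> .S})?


Start: S' -> .S
For each item with dot before a nonterminal B, add B -> .γ for every B-production
Closure: [S' -> .S, S -> .AA, S -> .B, A -> .d, A -> .Bd, B -> .SA, B -> .ac]


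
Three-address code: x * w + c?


Break into single-operator statements:
t1 = x * w
t2 = t1 + c


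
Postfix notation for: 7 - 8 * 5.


* has higher precedence, evaluate 8*5 first
Postfix: 7 8 5 * -


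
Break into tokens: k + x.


Scan left to right, longest-match per lexeme
Tokens: ID(k), OP(+), ID(x)


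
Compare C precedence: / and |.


'/' is multiplicative (level 10); '|' is bitwise OR (level 3)
Higher level binds tighter
'/' has higher precedence than '|'


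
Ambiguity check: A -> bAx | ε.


balanced b^n…x^n: each string has a unique parse
Unambiguous


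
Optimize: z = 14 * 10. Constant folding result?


14 * 10 = 140 at compile time
Optimized: z = 140


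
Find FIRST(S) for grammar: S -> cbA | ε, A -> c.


Per alternative of S: FIRST(cbA) = {c}; FIRST(ε) = {ε}
FIRST(S) = {c, ε}


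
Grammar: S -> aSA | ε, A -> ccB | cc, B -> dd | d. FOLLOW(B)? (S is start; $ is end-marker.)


$ ∈ FOLLOW(S). For each A -> αBβ: add FIRST(β)\{ε} to FOLLOW(B); if β nullable, add FOLLOW(A).
FOLLOW(B) = {$, c}


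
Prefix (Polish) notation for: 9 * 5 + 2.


left-to-right (same/higher precedence on left): tree is (+ (* 9 5) 2)
Prefix: + * 9 5 2


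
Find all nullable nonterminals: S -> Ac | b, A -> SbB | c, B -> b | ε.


A nonterminal is nullable iff some alternative derives ε (directly, or every symbol in it is nullable)
Nullable: {B}


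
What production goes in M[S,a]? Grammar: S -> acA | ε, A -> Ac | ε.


For [S, a]: 'a' ∈ FIRST(acA)
Entry: S -> acA


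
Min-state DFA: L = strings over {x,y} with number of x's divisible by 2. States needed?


Track (count of x) mod 2: states 0..1, accept at 0
Minimal DFA: 2 states


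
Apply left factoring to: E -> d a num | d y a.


Common prefix: 'd'
Factored: E -> d E', E' -> a num | y a


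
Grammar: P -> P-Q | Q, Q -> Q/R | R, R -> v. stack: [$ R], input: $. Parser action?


'R' (not preceded by Q/) is the handle for Q -> R
Action: reduce (Q -> R)


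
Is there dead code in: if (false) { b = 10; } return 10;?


condition is constant false, so the whole block is unreachable
Dead: 'if (false) { b = 10; }'


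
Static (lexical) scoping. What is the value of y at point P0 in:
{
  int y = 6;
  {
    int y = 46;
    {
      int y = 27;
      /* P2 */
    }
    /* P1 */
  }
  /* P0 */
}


y declared in the same block as P0
y = 6


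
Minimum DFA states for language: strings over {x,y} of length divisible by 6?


Track length mod 6: states 0..5, accept at 0
Minimal DFA: 6 states


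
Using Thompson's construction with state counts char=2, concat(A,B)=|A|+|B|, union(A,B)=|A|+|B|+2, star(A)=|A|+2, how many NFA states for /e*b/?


Syntax tree has 2 char leaf(s), 0 union(s), 1 star(s)
chars contribute 2×2 = 4; each union adds +2; each star adds +2
Total: 4 + 0 + 2 = 6 states


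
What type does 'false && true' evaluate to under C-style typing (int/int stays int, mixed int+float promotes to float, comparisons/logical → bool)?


Operand types: bool && bool
Rule: logical operators take bool operands and yield bool
Result type: bool


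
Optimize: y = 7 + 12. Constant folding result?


7 + 12 = 19 at compile time
Optimized: y = 19


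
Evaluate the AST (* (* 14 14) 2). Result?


Evaluate inner: (* 14 14) = 196
Evaluate root: (* 196 2) = 392
Result: 392


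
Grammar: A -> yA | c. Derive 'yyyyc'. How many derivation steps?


Derivation: A => yA => yyA => yyyA => yyyyA => yyyyc
Steps: 5


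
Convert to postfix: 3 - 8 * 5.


* has higher precedence, evaluate 8*5 first
Postfix: 3 8 5 * -


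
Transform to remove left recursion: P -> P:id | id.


Left-recursive alternatives: P:id; non-recursive: id
Introduce P': P -> idP', P' -> :idP' | ε


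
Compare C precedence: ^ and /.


'/' is multiplicative (level 10); '^' is bitwise XOR (level 4)
Higher level binds tighter
'/' has higher precedence than '^'


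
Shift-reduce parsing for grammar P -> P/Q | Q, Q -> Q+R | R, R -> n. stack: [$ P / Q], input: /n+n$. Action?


handle 'P/Q' on top; lookahead ∈ FOLLOW(P) = {/, $}
Action: reduce (P -> P/Q)


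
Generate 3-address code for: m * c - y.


Break into single-operator statements:
t1 = m * c
t2 = t1 - y


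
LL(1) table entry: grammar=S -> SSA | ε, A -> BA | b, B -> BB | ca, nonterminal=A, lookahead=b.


For [A, b]: 'b' ∈ FIRST(b)
Entry: A -> b


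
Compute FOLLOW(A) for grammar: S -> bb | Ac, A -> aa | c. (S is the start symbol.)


$ ∈ FOLLOW(S). For each A -> αBβ: add FIRST(β)\{ε} to FOLLOW(B); if β nullable, add FOLLOW(A).
FOLLOW(A) = {c}


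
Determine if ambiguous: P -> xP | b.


right-linear, alternatives start with distinct terminals 'x' vs 'b': unique leftmost derivation
Unambiguous


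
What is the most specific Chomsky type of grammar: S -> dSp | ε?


Single nonterminal LHS, but d^n p^n is not regular
Classification: Type 2 (Context-Free)


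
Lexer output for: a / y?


Scan left to right, longest-match per lexeme
Tokens: ID(a), OP(/), ID(y)


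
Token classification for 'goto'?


Pattern: reserved word
Type: KEYWORD


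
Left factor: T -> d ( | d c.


Common prefix: 'd'
Factored: T -> d T', T' -> ( | c


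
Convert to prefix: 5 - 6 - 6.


left-to-right (same/higher precedence on left): tree is (- (- 5 6) 6)
Prefix: - - 5 6 6


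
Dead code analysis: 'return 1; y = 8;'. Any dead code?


statement follows a return and is unreachable
Dead: 'y = 8'


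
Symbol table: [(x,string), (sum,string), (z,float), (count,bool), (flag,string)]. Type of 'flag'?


Lookup 'flag' → type string


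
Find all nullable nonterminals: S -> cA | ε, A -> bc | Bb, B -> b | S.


A nonterminal is nullable iff some alternative derives ε (directly, or every symbol in it is nullable)
Nullable: {B, S}


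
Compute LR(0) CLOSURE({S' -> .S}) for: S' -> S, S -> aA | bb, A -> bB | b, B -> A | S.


Start: S' -> .S
For each item with dot before a nonterminal B, add B -> .γ for every B-production
Closure: [S' -> .S, S -> .aA, S -> .bb]


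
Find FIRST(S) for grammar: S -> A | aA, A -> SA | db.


Per alternative of S: FIRST(A) = {a, d}; FIRST(aA) = {a}
FIRST(S) = {a, d}


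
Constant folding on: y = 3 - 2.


3 - 2 = 1 at compile time
Optimized: y = 1


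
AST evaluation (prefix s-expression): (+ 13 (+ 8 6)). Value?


Evaluate inner: (+ 8 6) = 14
Evaluate root: (+ 13 14) = 27
Result: 27


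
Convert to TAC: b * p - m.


Break into single-operator statements:
t1 = b * p
t2 = t1 - m


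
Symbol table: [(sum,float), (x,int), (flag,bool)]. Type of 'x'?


Lookup 'x' → type int


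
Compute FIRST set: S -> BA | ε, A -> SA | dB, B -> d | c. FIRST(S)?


Per alternative of S: FIRST(BA) = {c, d}; FIRST(ε) = {ε}
FIRST(S) = {c, d, ε}


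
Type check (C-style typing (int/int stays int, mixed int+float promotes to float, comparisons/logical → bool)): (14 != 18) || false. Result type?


Operand types: bool || bool
Rule: logical operators take bool operands and yield bool
Result type: bool


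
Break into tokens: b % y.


Scan left to right, longest-match per lexeme
Tokens: ID(b), OP(%), ID(y)


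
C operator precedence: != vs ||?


'!=' is equality (level 6); '||' is logical OR (level 1)
Higher level binds tighter
'!=' has higher precedence than '||'


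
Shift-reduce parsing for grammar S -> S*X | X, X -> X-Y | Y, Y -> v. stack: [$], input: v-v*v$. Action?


no handle on stack; shift 'v'
Action: shift


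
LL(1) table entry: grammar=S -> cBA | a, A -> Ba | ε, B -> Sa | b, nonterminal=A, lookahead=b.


For [A, b]: 'b' ∈ FIRST(Ba)
Entry: A -> Ba


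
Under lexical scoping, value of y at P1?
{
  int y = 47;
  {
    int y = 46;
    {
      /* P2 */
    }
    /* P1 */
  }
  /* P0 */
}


y declared in the same block as P1
y = 46


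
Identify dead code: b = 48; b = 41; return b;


first assignment to b is overwritten before any read
Dead: 'b = 48'


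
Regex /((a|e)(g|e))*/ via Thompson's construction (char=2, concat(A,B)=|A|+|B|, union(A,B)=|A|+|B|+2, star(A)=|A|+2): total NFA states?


Syntax tree has 4 char leaf(s), 2 union(s), 1 star(s)
chars contribute 4×2 = 8; each union adds +2; each star adds +2
Total: 8 + 4 + 2 = 14 states


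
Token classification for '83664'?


Pattern: digits only
Type: INTEGER_LITERAL


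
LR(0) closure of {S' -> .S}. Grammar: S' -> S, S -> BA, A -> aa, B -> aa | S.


Start: S' -> .S
For each item with dot before a nonterminal B, add B -> .γ for every B-production
Closure: [S' -> .S, S -> .BA, B -> .aa, B -> .S]


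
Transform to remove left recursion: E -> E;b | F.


Left-recursive alternatives: E;b; non-recursive: F
Introduce E': E -> FE', E' -> ;bE' | ε


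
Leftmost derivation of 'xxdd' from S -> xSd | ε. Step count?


Derivation: S => xSd => xxSdd => xxdd
Steps: 3


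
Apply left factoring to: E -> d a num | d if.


Common prefix: 'd'
Factored: E -> d E', E' -> a num | if


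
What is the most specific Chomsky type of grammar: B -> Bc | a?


Left-linear: every RHS is a terminal or one nonterminal followed by a terminal
Classification: Type 3 (Regular)


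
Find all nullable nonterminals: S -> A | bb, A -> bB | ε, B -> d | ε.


A nonterminal is nullable iff some alternative derives ε (directly, or every symbol in it is nullable)
Nullable: {A, B, S}


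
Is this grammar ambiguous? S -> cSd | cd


balanced c^n…d^n: each string has a unique parse
Unambiguous


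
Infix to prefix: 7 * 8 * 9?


left-to-right (same/higher precedence on left): tree is (* (* 7 8) 9)
Prefix: * * 7 8 9


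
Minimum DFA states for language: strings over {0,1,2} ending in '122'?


Track the longest suffix of input matching a prefix of '122': 4 classes (prefixes of length 0..3)
Minimal DFA: 4 states


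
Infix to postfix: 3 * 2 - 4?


Left to right (same or higher precedence on left)
Postfix: 3 2 * 4 -


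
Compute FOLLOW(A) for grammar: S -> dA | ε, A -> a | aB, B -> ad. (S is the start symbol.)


$ ∈ FOLLOW(S). For each A -> αBβ: add FIRST(β)\{ε} to FOLLOW(B); if β nullable, add FOLLOW(A).
FOLLOW(A) = {$}


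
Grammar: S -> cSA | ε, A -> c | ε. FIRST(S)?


Per alternative of S: FIRST(cSA) = {c}; FIRST(ε) = {ε}
FIRST(S) = {c, ε}


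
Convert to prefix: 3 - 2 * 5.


'*' binds tighter: tree is (- 3 (* 2 5))
Prefix: - 3 * 2 5


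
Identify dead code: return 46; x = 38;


statement follows a return and is unreachable
Dead: 'x = 38'


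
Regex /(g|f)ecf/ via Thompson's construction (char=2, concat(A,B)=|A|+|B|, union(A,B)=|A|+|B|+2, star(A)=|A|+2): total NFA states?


Syntax tree has 5 char leaf(s), 1 union(s), 0 star(s)
chars contribute 5×2 = 10; each union adds +2; each star adds +2
Total: 10 + 2 + 0 = 12 states


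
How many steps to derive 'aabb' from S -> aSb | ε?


Derivation: S => aSb => aaSbb => aabb
Steps: 3


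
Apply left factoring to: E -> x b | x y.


Common prefix: 'x'
Factored: E -> x E', E' -> b | y


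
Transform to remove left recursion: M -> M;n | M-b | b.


Left-recursive alternatives: M;n, M-b; non-recursive: b
Introduce M': M -> bM', M' -> ;nM' | -bM' | ε


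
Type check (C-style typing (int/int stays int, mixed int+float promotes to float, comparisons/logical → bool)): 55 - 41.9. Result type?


Operand types: int - float
Rule: mixed int/float promotes to float; int/int stays int
Result type: float


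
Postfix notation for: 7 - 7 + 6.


Left to right (same or higher precedence on left)
Postfix: 7 7 - 6 +


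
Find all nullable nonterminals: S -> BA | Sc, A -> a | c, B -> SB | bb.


A nonterminal is nullable iff some alternative derives ε (directly, or every symbol in it is nullable)
Nullable: {}


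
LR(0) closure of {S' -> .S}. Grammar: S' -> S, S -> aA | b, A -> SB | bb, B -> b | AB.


Start: S' -> .S
For each item with dot before a nonterminal B, add B -> .γ for every B-production
Closure: [S' -> .S, S -> .aA, S -> .b]


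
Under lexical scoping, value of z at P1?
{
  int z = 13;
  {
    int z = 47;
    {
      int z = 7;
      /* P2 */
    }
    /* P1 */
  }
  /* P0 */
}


z declared in the same block as P1
z = 47


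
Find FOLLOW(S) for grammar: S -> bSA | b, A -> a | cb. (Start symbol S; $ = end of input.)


$ ∈ FOLLOW(S). For each A -> αBβ: add FIRST(β)\{ε} to FOLLOW(B); if β nullable, add FOLLOW(A).
FOLLOW(S) = {$, a, c}


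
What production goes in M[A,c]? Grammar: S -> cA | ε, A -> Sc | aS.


For [A, c]: 'c' ∈ FIRST(Sc)
Entry: A -> Sc


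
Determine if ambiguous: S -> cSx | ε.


balanced c^n…x^n: each string has a unique parse
Unambiguous


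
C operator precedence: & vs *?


'*' is multiplicative (level 10); '&' is bitwise AND (level 5)
Higher level binds tighter
'*' has higher precedence than '&'


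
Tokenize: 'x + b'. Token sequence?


Scan left to right, longest-match per lexeme
Tokens: ID(x), OP(+), ID(b)


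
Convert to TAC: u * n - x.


Break into single-operator statements:
t1 = u * n
t2 = t1 - x


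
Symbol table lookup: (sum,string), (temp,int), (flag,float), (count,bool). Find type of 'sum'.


Lookup 'sum' → type string


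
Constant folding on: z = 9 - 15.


9 - 15 = -6 at compile time
Optimized: z = -6


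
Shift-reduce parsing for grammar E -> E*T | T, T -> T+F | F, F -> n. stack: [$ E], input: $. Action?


start symbol E on stack, input exhausted
Action: accept


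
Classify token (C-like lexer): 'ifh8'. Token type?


Pattern: letter/underscore followed by alphanumerics, not a keyword
Type: IDENTIFIER


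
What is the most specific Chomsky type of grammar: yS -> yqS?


LHS has context (more than one symbol) and |LHS| ≤ |RHS|
Classification: Type 1 (Context-Sensitive)


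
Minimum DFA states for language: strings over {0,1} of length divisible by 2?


Track length mod 2: states 0..1, accept at 0
Minimal DFA: 2 states


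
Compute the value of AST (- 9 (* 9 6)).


Evaluate inner: (* 9 6) = 54
Evaluate root: (- 9 54) = -45
Result: -45


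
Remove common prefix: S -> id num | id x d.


Common prefix: 'id'
Factored: S -> id S', S' -> num | x d


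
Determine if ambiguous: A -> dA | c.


right-linear, alternatives start with distinct terminals 'd' vs 'c': unique leftmost derivation
Unambiguous


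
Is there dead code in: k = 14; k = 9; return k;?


first assignment to k is overwritten before any read
Dead: 'k = 14'


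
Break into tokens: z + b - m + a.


Scan left to right, longest-match per lexeme
Tokens: ID(z), OP(+), ID(b), OP(-), ID(m), OP(+), ID(a)


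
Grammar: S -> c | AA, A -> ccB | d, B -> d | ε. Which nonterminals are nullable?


A nonterminal is nullable iff some alternative derives ε (directly, or every symbol in it is nullable)
Nullable: {B}


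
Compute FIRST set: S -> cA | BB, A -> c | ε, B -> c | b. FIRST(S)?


Per alternative of S: FIRST(cA) = {c}; FIRST(BB) = {b, c}
FIRST(S) = {b, c}


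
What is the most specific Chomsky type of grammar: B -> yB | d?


Right-linear: every RHS is a terminal or a terminal followed by one nonterminal
Classification: Type 3 (Regular)


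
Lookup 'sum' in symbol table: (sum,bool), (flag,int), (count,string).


Lookup 'sum' → type bool


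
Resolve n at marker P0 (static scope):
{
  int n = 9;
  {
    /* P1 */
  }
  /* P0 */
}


n declared in the same block as P0
n = 9


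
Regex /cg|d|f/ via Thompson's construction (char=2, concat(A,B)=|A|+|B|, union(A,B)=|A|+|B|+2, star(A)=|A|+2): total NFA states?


Syntax tree has 4 char leaf(s), 2 union(s), 0 star(s)
chars contribute 4×2 = 8; each union adds +2; each star adds +2
Total: 8 + 4 + 0 = 12 states


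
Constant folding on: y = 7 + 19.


7 + 19 = 26 at compile time
Optimized: y = 26


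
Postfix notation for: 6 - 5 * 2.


* has higher precedence, evaluate 5*2 first
Postfix: 6 5 2 * -


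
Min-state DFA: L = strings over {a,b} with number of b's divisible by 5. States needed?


Track (count of b) mod 5: states 0..4, accept at 0
Minimal DFA: 5 states


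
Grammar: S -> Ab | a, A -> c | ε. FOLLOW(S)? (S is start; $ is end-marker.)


$ ∈ FOLLOW(S). For each A -> αBβ: add FIRST(β)\{ε} to FOLLOW(B); if β nullable, add FOLLOW(A).
FOLLOW(S) = {$}


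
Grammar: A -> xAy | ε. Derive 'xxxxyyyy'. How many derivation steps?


Derivation: A => xAy => xxAyy => xxxAyyy => xxxxAyyyy => xxxxyyyy
Steps: 5


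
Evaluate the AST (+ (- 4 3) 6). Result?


Evaluate inner: (- 4 3) = 1
Evaluate root: (+ 1 6) = 7
Result: 7


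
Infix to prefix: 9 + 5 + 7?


left-to-right (same/higher precedence on left): tree is (+ (+ 9 5) 7)
Prefix: + + 9 5 7


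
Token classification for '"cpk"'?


Pattern: double-quoted sequence
Type: STRING_LITERAL


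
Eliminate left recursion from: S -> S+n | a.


Left-recursive alternatives: S+n; non-recursive: a
Introduce S': S -> aS', S' -> +nS' | ε


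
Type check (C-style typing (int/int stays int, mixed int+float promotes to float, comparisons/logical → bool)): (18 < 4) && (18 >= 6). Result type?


Operand types: bool && bool
Rule: logical operators take bool operands and yield bool
Result type: bool
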